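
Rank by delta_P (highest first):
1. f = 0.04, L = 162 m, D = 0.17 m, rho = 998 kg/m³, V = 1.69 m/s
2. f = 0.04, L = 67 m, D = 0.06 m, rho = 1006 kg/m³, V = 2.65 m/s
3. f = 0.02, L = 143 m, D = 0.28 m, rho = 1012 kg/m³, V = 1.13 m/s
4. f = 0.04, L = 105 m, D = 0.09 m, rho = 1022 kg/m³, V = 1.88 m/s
Case 1: delta_P = 54.33 kPa
Case 2: delta_P = 157.8 kPa
Case 3: delta_P = 6.6 kPa
Case 4: delta_P = 84.28 kPa
Ranking (highest first): 2, 4, 1, 3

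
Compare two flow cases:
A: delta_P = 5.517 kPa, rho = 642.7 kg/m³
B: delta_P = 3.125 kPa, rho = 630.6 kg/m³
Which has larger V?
V(A) = 4.143 m/s, V(B) = 3.148 m/s. Answer: A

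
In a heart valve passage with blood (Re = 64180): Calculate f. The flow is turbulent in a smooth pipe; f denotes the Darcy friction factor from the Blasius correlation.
Formula: f = \frac{0.316}{Re^{0.25}}
f = 0.316/64180^0.25 = 0.01985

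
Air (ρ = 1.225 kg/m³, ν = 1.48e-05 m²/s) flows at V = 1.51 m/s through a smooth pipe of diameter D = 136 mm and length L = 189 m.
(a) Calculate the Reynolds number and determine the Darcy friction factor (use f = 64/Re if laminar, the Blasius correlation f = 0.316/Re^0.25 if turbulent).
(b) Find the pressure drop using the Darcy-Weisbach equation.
(a) Re = V·D/ν = 1.51·0.136/1.48e-05 = 13876 → turbulent (Re > 4000); f = 0.316/Re^0.25 = 0.316/13876^0.25 = 0.029115
(b) Darcy-Weisbach: ΔP = f·(L/D)·½ρV²/1000 = 0.029115·(189/0.136)·½·1.225·1.51²/1000 = 0.05651 kPa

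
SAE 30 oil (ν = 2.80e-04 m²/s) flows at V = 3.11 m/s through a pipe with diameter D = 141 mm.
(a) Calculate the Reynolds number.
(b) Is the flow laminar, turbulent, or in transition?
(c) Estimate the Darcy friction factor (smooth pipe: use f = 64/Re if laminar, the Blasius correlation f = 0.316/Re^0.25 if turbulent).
(a) Re = V·D/ν = 3.11·0.141/2.80e-04 = 1566.1
(b) Flow regime: laminar (Re < 2300)
(c) Friction factor: f = 64/Re = 64/1566.1 = 0.04087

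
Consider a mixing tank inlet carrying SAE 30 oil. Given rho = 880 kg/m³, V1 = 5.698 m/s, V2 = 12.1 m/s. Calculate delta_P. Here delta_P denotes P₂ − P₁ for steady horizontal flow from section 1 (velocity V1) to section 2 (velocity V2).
Formula: \Delta P = \frac{1}{2} \rho (V_1^2 - V_2^2)
delta_P = 0.5·880·(5.698² − 12.1²)/1000 = -50.13 kPa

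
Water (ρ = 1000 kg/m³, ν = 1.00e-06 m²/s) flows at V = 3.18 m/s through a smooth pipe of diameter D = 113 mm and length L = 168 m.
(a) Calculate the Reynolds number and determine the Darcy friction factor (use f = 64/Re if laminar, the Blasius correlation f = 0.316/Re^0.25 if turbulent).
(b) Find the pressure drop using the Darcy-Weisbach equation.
(a) Re = V·D/ν = 3.18·0.113/1.00e-06 = 359340 → turbulent (Re > 4000); f = 0.316/Re^0.25 = 0.316/359340^0.25 = 0.012907 (Blasius is strictly valid for Re ≲ 1e5; used here as the smooth-pipe estimate the problem specifies)
(b) Darcy-Weisbach: ΔP = f·(L/D)·½ρV²/1000 = 0.012907·(168/0.113)·½·1000·3.18²/1000 = 97.02 kPa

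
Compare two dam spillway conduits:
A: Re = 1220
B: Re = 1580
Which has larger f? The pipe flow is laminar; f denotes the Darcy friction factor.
f(A) = 0.05246, f(B) = 0.04051. Answer: A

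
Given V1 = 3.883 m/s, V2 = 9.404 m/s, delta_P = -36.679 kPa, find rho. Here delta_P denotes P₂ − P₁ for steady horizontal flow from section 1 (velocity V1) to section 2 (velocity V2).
Formula: \Delta P = \frac{1}{2} \rho (V_1^2 - V_2^2)
Substituting knowns: -36.679 = 0.5·rho·(3.883² − 9.404²)/1000
Solving for rho: rho = 2·(-36.679·1000)/(3.883² − 9.404²) = 1000 kg/m³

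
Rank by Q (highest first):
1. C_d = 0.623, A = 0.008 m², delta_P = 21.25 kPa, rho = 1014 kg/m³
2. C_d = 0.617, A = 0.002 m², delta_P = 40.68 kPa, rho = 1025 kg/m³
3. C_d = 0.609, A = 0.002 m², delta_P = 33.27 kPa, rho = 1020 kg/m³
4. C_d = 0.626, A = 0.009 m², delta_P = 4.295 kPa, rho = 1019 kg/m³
Case 1: Q = 32.27 L/s
Case 2: Q = 10.99 L/s
Case 3: Q = 9.838 L/s
Case 4: Q = 16.36 L/s
Ranking (highest first): 1, 4, 2, 3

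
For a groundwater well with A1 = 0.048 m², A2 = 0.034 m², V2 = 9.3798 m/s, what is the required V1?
Formula: V_2 = \frac{A_1 V_1}{A_2}
Substituting knowns: 9.3798 = 0.048·V1/0.034
Solving for V1: V1 = 9.3798·0.034/0.048 = 6.644 m/s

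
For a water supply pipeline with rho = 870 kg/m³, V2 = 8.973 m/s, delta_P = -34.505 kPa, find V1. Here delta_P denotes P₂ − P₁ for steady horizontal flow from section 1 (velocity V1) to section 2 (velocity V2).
Formula: \Delta P = \frac{1}{2} \rho (V_1^2 - V_2^2)
Substituting knowns: -34.505 = 0.5·870·(V1² − 8.973²)/1000
Solving for V1: V1 = √(8.973² + 2·(-34.505·1000)/870) = 1.092 m/s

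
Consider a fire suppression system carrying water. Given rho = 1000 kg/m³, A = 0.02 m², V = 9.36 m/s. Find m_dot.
Formula: \dot{m} = \rho A V
m_dot = 1000·0.02·9.36 = 187.2 kg/s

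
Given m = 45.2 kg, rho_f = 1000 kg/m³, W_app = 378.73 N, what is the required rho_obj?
Formula: W_{app} = mg\left(1 - \frac{\rho_f}{\rho_{obj}}\right)
Substituting knowns: 378.73 = 45.2·9.81·(1 − 1000/rho_obj)
Solving for rho_obj: rho_obj = 1000/(1 − 378.73/(45.2·9.81)) = 6855 kg/m³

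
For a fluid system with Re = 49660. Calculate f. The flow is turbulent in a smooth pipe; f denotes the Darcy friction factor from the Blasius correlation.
Formula: f = \frac{0.316}{Re^{0.25}}
f = 0.316/49660^0.25 = 0.02117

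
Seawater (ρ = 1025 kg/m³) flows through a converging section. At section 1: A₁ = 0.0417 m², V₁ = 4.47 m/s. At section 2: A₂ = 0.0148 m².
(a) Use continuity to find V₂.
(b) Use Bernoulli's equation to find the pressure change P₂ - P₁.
(a) Continuity: A₁V₁=A₂V₂ -> V₂=A₁V₁/A₂=0.0417*4.47/0.0148=12.59 m/s
(b) Bernoulli: P₂-P₁=0.5*rho*(V₁^2-V₂^2)/1000=0.5*1025*(4.47^2-12.59^2)/1000=-71 kPa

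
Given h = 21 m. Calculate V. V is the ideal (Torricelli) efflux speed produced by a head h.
Formula: V = \sqrt{2 g h}
V = √(2·9.81·21) = 20.3 m/s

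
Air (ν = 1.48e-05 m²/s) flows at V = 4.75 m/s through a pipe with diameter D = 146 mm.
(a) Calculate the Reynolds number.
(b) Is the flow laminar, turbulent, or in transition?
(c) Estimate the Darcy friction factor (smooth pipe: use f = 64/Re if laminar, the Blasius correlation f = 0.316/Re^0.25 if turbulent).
(a) Re = V·D/ν = 4.75·0.146/1.48e-05 = 46858
(b) Flow regime: turbulent (Re > 4000)
(c) Friction factor: f = 0.316/Re^0.25 = 0.316/46858^0.25 = 0.02148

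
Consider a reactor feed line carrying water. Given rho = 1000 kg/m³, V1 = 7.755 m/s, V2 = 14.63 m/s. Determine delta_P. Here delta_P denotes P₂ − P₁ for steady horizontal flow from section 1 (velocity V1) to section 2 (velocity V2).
Formula: \Delta P = \frac{1}{2} \rho (V_1^2 - V_2^2)
delta_P = 0.5·1000·(7.755² − 14.63²)/1000 = -76.95 kPa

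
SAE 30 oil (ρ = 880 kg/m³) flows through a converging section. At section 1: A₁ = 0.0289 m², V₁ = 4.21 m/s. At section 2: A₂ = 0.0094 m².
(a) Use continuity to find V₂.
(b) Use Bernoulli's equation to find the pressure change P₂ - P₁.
(a) Continuity: A₁V₁=A₂V₂ -> V₂=A₁V₁/A₂=0.0289*4.21/0.0094=12.94 m/s
(b) Bernoulli: P₂-P₁=0.5*rho*(V₁^2-V₂^2)/1000=0.5*880*(4.21^2-12.94^2)/1000=-65.88 kPa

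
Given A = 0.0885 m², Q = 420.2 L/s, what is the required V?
Formula: Q = A V
Substituting knowns: 420.2 = 0.0885·V·1000
Solving for V: V = (420.2/1000)/0.0885 = 4.748 m/s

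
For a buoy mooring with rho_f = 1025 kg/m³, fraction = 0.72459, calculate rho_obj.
Formula: f_{sub} = \frac{\rho_{obj}}{\rho_f}
Substituting knowns: 0.72459 = rho_obj/1025
Solving for rho_obj: rho_obj = 0.72459·1025 = 742.7 kg/m³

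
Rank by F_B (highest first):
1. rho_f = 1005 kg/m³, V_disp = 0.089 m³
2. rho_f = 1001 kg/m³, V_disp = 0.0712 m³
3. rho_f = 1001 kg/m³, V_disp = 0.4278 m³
Case 1: F_B = 877.5 N
Case 2: F_B = 699.2 N
Case 3: F_B = 4201 N
Ranking (highest first): 3, 1, 2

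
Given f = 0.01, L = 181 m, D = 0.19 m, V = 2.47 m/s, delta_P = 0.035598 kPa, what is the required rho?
Formula: \Delta P = f \frac{L}{D} \frac{\rho V^2}{2}
Substituting knowns: 0.035598 = 0.01·(181/0.19)·0.5·rho·2.47²/1000
Solving for rho: rho = (0.035598·1000)/(0.01·(181/0.19)·0.5·2.47²) = 1.225 kg/m³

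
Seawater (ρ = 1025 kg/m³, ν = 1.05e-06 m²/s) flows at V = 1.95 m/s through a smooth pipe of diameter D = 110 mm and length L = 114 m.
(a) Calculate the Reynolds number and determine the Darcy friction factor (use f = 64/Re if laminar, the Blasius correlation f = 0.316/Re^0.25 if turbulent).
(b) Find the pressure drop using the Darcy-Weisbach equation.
(a) Re = V·D/ν = 1.95·0.11/1.05e-06 = 204290 → turbulent (Re > 4000); f = 0.316/Re^0.25 = 0.316/204290^0.25 = 0.014864 (Blasius is strictly valid for Re ≲ 1e5; used here as the smooth-pipe estimate the problem specifies)
(b) Darcy-Weisbach: ΔP = f·(L/D)·½ρV²/1000 = 0.014864·(114/0.110)·½·1025·1.95²/1000 = 30.02 kPa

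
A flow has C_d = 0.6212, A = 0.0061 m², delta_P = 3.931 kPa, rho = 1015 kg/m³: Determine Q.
Formula: Q = C_d A \sqrt{\frac{2 \Delta P}{\rho}}
Q = 0.6212·0.0061·√(2·(3.931·1000)/1015)·1000 = 10.55 L/s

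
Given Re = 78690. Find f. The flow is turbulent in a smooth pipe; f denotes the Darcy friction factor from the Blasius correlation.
Formula: f = \frac{0.316}{Re^{0.25}}
f = 0.316/78690^0.25 = 0.01887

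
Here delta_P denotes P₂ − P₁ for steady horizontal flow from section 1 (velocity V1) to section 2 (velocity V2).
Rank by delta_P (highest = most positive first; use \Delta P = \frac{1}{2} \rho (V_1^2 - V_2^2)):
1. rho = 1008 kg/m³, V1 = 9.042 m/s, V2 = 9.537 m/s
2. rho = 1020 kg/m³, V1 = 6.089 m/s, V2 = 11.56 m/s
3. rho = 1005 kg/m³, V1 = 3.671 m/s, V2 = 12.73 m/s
Case 1: delta_P = -4.635 kPa
Case 2: delta_P = -49.24 kPa
Case 3: delta_P = -74.66 kPa
Ranking (highest first): 1, 2, 3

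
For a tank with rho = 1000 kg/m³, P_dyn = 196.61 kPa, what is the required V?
Formula: P_{dyn} = \frac{1}{2} \rho V^2
Substituting knowns: 196.61 = 0.5·1000·V²/1000
Solving for V: V = √(2·(196.61·1000)/1000) = 19.83 m/s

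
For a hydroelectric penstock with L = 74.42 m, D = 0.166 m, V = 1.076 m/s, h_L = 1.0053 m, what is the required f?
Formula: h_L = f \frac{L}{D} \frac{V^2}{2g}
Substituting knowns: 1.0053 = f·(74.42/0.166)·1.076²/(2·9.81)
Solving for f: f = 1.0053·2·9.81/((74.42/0.166)·1.076²) = 0.038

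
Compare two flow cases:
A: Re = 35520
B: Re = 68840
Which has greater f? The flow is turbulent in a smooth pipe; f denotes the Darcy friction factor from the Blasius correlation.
f(A) = 0.02302, f(B) = 0.01951. Answer: A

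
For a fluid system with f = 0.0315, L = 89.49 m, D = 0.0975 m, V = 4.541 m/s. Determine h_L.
Formula: h_L = f \frac{L}{D} \frac{V^2}{2g}
h_L = 0.0315·(89.49/0.0975)·4.541²/(2·9.81) = 30.39 m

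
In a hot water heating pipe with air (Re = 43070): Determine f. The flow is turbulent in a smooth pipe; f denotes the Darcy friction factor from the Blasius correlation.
Formula: f = \frac{0.316}{Re^{0.25}}
f = 0.316/43070^0.25 = 0.02194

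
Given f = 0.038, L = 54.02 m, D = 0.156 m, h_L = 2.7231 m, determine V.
Formula: h_L = f \frac{L}{D} \frac{V^2}{2g}
Substituting knowns: 2.7231 = 0.038·(54.02/0.156)·V²/(2·9.81)
Solving for V: V = √(2.7231·2·9.81/(0.038·(54.02/0.156))) = 2.015 m/s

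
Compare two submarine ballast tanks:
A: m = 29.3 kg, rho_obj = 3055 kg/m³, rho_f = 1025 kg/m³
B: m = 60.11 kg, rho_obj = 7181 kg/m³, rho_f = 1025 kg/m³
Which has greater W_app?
W_app(A) = 191 N, W_app(B) = 505.5 N. Answer: B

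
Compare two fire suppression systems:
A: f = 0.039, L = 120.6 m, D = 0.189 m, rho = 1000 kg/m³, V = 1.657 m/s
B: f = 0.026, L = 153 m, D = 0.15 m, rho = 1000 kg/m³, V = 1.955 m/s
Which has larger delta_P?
delta_P(A) = 34.16 kPa, delta_P(B) = 50.68 kPa. Answer: B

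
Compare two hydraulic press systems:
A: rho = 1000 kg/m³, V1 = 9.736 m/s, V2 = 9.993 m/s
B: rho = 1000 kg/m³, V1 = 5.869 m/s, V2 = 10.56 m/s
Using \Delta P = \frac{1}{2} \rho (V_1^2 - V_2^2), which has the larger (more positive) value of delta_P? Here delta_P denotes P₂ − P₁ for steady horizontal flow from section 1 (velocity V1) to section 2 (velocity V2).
delta_P(A) = -2.535 kPa, delta_P(B) = -38.53 kPa. Answer: A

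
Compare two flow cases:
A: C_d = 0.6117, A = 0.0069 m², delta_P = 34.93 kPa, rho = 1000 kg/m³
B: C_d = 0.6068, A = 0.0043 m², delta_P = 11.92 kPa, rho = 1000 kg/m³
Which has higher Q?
Q(A) = 35.28 L/s, Q(B) = 12.74 L/s. Answer: A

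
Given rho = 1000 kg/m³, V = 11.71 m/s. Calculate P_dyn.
Formula: P_{dyn} = \frac{1}{2} \rho V^2
P_dyn = 0.5·1000·11.71²/1000 = 68.56 kPa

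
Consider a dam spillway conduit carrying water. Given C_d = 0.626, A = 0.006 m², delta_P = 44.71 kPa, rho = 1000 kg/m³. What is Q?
Formula: Q = C_d A \sqrt{\frac{2 \Delta P}{\rho}}
Q = 0.626·0.006·√(2·(44.71·1000)/1000)·1000 = 35.52 L/s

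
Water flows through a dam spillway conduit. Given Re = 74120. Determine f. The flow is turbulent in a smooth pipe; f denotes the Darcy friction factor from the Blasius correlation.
Formula: f = \frac{0.316}{Re^{0.25}}
f = 0.316/74120^0.25 = 0.01915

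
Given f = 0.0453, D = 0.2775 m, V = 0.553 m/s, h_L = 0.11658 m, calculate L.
Formula: h_L = f \frac{L}{D} \frac{V^2}{2g}
Substituting knowns: 0.11658 = 0.0453·(L/0.2775)·0.553²/(2·9.81)
Solving for L: L = 0.11658·2·9.81·0.2775/(0.0453·0.553²) = 45.82 m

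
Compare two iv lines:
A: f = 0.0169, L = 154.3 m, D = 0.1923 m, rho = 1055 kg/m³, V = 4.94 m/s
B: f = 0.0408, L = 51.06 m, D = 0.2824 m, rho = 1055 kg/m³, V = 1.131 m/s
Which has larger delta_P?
delta_P(A) = 174.6 kPa, delta_P(B) = 4.978 kPa. Answer: A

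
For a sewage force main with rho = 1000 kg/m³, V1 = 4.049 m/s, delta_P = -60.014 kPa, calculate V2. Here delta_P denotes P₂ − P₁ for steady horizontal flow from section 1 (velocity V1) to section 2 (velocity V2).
Formula: \Delta P = \frac{1}{2} \rho (V_1^2 - V_2^2)
Substituting knowns: -60.014 = 0.5·1000·(4.049² − V2²)/1000
Solving for V2: V2 = √(4.049² − 2·(-60.014·1000)/1000) = 11.68 m/s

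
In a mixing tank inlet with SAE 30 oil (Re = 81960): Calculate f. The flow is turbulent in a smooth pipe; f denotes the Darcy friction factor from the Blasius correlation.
Formula: f = \frac{0.316}{Re^{0.25}}
f = 0.316/81960^0.25 = 0.01868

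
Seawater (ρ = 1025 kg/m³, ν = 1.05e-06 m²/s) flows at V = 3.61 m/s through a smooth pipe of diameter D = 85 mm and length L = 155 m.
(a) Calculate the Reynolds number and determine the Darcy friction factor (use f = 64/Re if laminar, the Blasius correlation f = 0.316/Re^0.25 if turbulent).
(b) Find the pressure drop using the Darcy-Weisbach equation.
(a) Re = V·D/ν = 3.61·0.085/1.05e-06 = 292240 → turbulent (Re > 4000); f = 0.316/Re^0.25 = 0.316/292240^0.25 = 0.013591 (Blasius is strictly valid for Re ≲ 1e5; used here as the smooth-pipe estimate the problem specifies)
(b) Darcy-Weisbach: ΔP = f·(L/D)·½ρV²/1000 = 0.013591·(155/0.085)·½·1025·3.61²/1000 = 165.5 kPa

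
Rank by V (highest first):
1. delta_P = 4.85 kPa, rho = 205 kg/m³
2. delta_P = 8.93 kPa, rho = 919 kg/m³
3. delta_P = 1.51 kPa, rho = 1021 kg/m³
Case 1: V = 6.879 m/s
Case 2: V = 4.408 m/s
Case 3: V = 1.72 m/s
Ranking (highest first): 1, 2, 3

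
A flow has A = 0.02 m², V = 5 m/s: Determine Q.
Formula: Q = A V
Q = 0.02·5·1000 = 100 L/s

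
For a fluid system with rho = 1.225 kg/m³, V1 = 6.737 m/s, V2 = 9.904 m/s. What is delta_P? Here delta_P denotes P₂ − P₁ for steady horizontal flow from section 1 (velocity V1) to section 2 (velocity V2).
Formula: \Delta P = \frac{1}{2} \rho (V_1^2 - V_2^2)
delta_P = 0.5·1.225·(6.737² − 9.904²)/1000 = -0.03228 kPa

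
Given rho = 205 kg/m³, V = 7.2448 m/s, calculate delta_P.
Formula: V = \sqrt{\frac{2 \Delta P}{\rho}}
Substituting knowns: 7.2448 = √(2·(delta_P·1000)/205)
Solving for delta_P: delta_P = 7.2448²·205/2/1000 = 5.38 kPa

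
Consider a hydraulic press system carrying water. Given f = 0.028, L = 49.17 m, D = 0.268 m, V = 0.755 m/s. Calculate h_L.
Formula: h_L = f \frac{L}{D} \frac{V^2}{2g}
h_L = 0.028·(49.17/0.268)·0.755²/(2·9.81) = 0.1493 m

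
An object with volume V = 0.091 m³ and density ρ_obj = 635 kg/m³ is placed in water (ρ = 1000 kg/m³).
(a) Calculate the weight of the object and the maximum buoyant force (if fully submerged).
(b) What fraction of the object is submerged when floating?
(a) W=rho_obj*g*V=635*9.81*0.091=566.9 N; F_B(max)=rho*g*V=1000*9.81*0.091=892.7 N
(b) Floating fraction=rho_obj/rho=635/1000=0.635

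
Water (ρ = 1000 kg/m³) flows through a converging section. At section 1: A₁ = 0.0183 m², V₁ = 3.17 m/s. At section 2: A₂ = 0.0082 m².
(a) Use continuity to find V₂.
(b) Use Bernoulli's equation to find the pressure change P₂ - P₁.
(a) Continuity: A₁V₁=A₂V₂ -> V₂=A₁V₁/A₂=0.0183*3.17/0.0082=7.07 m/s
(b) Bernoulli: P₂-P₁=0.5*rho*(V₁^2-V₂^2)/1000=0.5*1000*(3.17^2-7.07^2)/1000=-19.97 kPa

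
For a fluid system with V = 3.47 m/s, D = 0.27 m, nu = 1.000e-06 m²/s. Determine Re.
Formula: Re = \frac{V D}{\nu}
Re = 3.47·0.27/1.000e-06 = 936900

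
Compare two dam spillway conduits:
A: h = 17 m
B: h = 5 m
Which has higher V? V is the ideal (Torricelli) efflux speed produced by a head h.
V(A) = 18.26 m/s, V(B) = 9.905 m/s. Answer: A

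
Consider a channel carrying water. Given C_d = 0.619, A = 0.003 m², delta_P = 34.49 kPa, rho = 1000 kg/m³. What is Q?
Formula: Q = C_d A \sqrt{\frac{2 \Delta P}{\rho}}
Q = 0.619·0.003·√(2·(34.49·1000)/1000)·1000 = 15.42 L/s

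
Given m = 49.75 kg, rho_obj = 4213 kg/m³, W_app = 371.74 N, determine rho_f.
Formula: W_{app} = mg\left(1 - \frac{\rho_f}{\rho_{obj}}\right)
Substituting knowns: 371.74 = 49.75·9.81·(1 − rho_f/4213)
Solving for rho_f: rho_f = 4213·(1 − 371.74/(49.75·9.81)) = 1004 kg/m³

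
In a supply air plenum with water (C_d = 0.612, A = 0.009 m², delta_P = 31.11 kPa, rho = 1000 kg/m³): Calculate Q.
Formula: Q = C_d A \sqrt{\frac{2 \Delta P}{\rho}}
Q = 0.612·0.009·√(2·(31.11·1000)/1000)·1000 = 43.45 L/s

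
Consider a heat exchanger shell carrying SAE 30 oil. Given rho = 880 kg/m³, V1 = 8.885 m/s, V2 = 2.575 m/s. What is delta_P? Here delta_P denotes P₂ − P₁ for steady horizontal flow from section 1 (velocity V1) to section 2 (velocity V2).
Formula: \Delta P = \frac{1}{2} \rho (V_1^2 - V_2^2)
delta_P = 0.5·880·(8.885² − 2.575²)/1000 = 31.82 kPa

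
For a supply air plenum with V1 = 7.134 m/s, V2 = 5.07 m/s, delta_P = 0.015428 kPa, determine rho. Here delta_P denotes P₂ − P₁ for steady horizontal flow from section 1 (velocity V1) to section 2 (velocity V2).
Formula: \Delta P = \frac{1}{2} \rho (V_1^2 - V_2^2)
Substituting knowns: 0.015428 = 0.5·rho·(7.134² − 5.07²)/1000
Solving for rho: rho = 2·(0.015428·1000)/(7.134² − 5.07²) = 1.225 kg/m³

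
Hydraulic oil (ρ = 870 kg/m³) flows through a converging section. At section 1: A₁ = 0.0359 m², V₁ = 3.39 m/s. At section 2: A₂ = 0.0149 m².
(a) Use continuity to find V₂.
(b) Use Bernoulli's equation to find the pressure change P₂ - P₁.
(a) Continuity: A₁V₁=A₂V₂ -> V₂=A₁V₁/A₂=0.0359*3.39/0.0149=8.17 m/s
(b) Bernoulli: P₂-P₁=0.5*rho*(V₁^2-V₂^2)/1000=0.5*870*(3.39^2-8.17^2)/1000=-24.04 kPa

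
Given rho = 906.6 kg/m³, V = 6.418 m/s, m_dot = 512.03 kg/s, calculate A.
Formula: \dot{m} = \rho A V
Substituting knowns: 512.03 = 906.6·A·6.418
Solving for A: A = 512.03/(906.6·6.418) = 0.088 m²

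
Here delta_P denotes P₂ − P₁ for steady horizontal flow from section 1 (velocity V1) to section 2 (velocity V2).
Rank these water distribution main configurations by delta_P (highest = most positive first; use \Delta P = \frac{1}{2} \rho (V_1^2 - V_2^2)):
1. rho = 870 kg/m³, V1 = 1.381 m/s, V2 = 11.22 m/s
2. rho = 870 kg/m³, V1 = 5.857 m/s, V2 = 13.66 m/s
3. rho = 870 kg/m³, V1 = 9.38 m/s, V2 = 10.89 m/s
Case 1: delta_P = -53.93 kPa
Case 2: delta_P = -66.25 kPa
Case 3: delta_P = -13.31 kPa
Ranking (highest first): 3, 1, 2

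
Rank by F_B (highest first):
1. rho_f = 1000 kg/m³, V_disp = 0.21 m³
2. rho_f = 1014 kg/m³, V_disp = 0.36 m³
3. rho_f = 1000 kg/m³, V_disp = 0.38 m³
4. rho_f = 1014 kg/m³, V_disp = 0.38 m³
Case 1: F_B = 2060 N
Case 2: F_B = 3581 N
Case 3: F_B = 3728 N
Case 4: F_B = 3780 N
Ranking (highest first): 4, 3, 2, 1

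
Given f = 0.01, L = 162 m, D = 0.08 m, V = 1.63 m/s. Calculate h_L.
Formula: h_L = f \frac{L}{D} \frac{V^2}{2g}
h_L = 0.01·(162/0.08)·1.63²/(2·9.81) = 2.742 m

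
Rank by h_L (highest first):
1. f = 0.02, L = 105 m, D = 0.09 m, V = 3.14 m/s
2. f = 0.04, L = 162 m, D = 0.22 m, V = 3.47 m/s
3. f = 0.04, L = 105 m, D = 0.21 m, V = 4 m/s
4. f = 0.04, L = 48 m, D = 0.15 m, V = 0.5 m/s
Case 1: h_L = 11.73 m
Case 2: h_L = 18.08 m
Case 3: h_L = 16.31 m
Case 4: h_L = 0.1631 m
Ranking (highest first): 2, 3, 1, 4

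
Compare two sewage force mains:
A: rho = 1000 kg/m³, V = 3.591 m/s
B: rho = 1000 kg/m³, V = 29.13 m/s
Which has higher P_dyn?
P_dyn(A) = 6.448 kPa, P_dyn(B) = 424.3 kPa. Answer: B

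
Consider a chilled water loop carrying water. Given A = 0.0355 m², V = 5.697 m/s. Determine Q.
Formula: Q = A V
Q = 0.0355·5.697·1000 = 202.2 L/s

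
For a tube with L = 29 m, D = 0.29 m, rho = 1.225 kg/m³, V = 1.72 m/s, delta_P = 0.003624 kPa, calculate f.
Formula: \Delta P = f \frac{L}{D} \frac{\rho V^2}{2}
Substituting knowns: 0.003624 = f·(29/0.29)·0.5·1.225·1.72²/1000
Solving for f: f = (0.003624·1000)/((29/0.29)·0.5·1.225·1.72²) = 0.02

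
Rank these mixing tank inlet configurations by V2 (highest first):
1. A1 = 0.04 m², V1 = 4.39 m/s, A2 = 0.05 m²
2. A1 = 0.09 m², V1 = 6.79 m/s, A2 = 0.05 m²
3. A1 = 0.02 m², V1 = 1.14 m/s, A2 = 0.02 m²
Case 1: V2 = 3.512 m/s
Case 2: V2 = 12.22 m/s
Case 3: V2 = 1.14 m/s
Ranking (highest first): 2, 1, 3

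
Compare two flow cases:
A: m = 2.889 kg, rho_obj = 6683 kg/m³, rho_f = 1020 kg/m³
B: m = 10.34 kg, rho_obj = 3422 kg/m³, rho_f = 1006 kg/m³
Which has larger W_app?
W_app(A) = 24.02 N, W_app(B) = 71.62 N. Answer: B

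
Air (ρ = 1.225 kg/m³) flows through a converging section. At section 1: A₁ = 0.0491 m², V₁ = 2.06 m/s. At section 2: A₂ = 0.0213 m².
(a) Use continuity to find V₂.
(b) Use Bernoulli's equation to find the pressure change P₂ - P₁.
(a) Continuity: A₁V₁=A₂V₂ -> V₂=A₁V₁/A₂=0.0491*2.06/0.0213=4.75 m/s
(b) Bernoulli: P₂-P₁=0.5*rho*(V₁^2-V₂^2)/1000=0.5*1.225*(2.06^2-4.75^2)/1000=-0.01122 kPa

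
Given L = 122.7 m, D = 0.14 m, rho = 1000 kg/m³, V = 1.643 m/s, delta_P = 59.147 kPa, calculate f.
Formula: \Delta P = f \frac{L}{D} \frac{\rho V^2}{2}
Substituting knowns: 59.147 = f·(122.7/0.14)·0.5·1000·1.643²/1000
Solving for f: f = (59.147·1000)/((122.7/0.14)·0.5·1000·1.643²) = 0.05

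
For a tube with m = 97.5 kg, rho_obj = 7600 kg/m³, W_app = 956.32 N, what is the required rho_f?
Formula: W_{app} = mg\left(1 - \frac{\rho_f}{\rho_{obj}}\right)
Substituting knowns: 956.32 = 97.5·9.81·(1 − rho_f/7600)
Solving for rho_f: rho_f = 7600·(1 − 956.32/(97.5·9.81)) = 1.232 kg/m³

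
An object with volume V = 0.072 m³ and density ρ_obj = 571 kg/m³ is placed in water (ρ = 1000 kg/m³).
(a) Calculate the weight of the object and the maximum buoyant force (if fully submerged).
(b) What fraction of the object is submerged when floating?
(a) W=rho_obj*g*V=571*9.81*0.072=403.3 N; F_B(max)=rho*g*V=1000*9.81*0.072=706.3 N
(b) Floating fraction=rho_obj/rho=571/1000=0.571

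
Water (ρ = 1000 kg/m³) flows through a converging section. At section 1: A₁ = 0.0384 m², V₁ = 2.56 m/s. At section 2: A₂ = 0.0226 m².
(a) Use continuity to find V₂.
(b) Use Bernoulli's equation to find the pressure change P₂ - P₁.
(a) Continuity: A₁V₁=A₂V₂ -> V₂=A₁V₁/A₂=0.0384*2.56/0.0226=4.35 m/s
(b) Bernoulli: P₂-P₁=0.5*rho*(V₁^2-V₂^2)/1000=0.5*1000*(2.56^2-4.35^2)/1000=-6.184 kPa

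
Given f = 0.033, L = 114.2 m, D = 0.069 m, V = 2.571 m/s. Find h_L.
Formula: h_L = f \frac{L}{D} \frac{V^2}{2g}
h_L = 0.033·(114.2/0.069)·2.571²/(2·9.81) = 18.4 m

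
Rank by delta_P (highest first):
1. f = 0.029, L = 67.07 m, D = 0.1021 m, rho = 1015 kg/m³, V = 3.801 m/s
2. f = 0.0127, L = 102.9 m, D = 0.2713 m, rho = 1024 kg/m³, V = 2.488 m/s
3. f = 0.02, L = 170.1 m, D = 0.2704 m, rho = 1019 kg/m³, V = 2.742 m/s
Case 1: delta_P = 139.7 kPa
Case 2: delta_P = 15.27 kPa
Case 3: delta_P = 48.2 kPa
Ranking (highest first): 1, 3, 2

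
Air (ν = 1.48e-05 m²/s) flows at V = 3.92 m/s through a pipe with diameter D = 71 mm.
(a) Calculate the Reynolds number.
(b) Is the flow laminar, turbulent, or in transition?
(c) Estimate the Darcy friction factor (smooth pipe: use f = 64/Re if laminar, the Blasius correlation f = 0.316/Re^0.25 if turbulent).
(a) Re = V·D/ν = 3.92·0.071/1.48e-05 = 18805
(b) Flow regime: turbulent (Re > 4000)
(c) Friction factor: f = 0.316/Re^0.25 = 0.316/18805^0.25 = 0.02698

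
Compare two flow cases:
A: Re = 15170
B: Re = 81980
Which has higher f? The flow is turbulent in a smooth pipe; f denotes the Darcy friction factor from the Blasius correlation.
f(A) = 0.02847, f(B) = 0.01867. Answer: A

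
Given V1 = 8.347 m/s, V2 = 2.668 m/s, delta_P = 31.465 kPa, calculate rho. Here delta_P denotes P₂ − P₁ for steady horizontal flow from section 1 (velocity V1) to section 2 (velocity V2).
Formula: \Delta P = \frac{1}{2} \rho (V_1^2 - V_2^2)
Substituting knowns: 31.465 = 0.5·rho·(8.347² − 2.668²)/1000
Solving for rho: rho = 2·(31.465·1000)/(8.347² − 2.668²) = 1006 kg/m³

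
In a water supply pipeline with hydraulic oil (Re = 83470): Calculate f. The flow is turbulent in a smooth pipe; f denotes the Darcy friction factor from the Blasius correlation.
Formula: f = \frac{0.316}{Re^{0.25}}
f = 0.316/83470^0.25 = 0.01859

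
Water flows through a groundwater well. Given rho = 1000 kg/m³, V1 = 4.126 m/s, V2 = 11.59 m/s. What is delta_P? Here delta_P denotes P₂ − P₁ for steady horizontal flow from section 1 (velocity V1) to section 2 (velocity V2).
Formula: \Delta P = \frac{1}{2} \rho (V_1^2 - V_2^2)
delta_P = 0.5·1000·(4.126² − 11.59²)/1000 = -58.65 kPa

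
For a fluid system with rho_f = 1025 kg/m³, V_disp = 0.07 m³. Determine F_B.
Formula: F_B = \rho_f g V_{disp}
F_B = 1025·9.81·0.07 = 703.9 N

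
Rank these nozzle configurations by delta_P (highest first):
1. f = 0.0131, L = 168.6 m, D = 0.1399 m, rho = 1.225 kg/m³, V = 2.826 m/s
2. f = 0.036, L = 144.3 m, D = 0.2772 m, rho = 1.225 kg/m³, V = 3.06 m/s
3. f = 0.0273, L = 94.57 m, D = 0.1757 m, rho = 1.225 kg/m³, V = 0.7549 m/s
Case 1: delta_P = 0.07723 kPa
Case 2: delta_P = 0.1075 kPa
Case 3: delta_P = 0.005129 kPa
Ranking (highest first): 2, 1, 3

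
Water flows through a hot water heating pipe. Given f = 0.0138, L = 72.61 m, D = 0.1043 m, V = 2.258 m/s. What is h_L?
Formula: h_L = f \frac{L}{D} \frac{V^2}{2g}
h_L = 0.0138·(72.61/0.1043)·2.258²/(2·9.81) = 2.497 m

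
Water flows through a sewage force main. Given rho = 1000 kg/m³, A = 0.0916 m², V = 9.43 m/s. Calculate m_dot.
Formula: \dot{m} = \rho A V
m_dot = 1000·0.0916·9.43 = 863.8 kg/s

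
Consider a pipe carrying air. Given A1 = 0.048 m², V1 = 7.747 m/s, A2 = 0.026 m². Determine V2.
Formula: V_2 = \frac{A_1 V_1}{A_2}
V2 = 0.048·7.747/0.026 = 14.3 m/s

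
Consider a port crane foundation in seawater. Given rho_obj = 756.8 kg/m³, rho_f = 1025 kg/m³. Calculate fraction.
Formula: f_{sub} = \frac{\rho_{obj}}{\rho_f}
fraction = 756.8/1025 = 0.7383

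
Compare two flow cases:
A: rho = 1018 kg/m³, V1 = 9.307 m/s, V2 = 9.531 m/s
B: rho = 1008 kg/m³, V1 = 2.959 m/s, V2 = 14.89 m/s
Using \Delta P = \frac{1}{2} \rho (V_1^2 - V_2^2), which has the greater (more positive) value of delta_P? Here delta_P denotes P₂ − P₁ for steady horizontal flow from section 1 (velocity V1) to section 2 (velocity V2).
delta_P(A) = -2.148 kPa, delta_P(B) = -107.3 kPa. Answer: A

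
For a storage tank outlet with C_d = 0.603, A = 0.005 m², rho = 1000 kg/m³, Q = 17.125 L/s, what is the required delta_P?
Formula: Q = C_d A \sqrt{\frac{2 \Delta P}{\rho}}
Substituting knowns: 17.125 = 0.603·0.005·√(2·(delta_P·1000)/1000)·1000
Solving for delta_P: delta_P = ((17.125/1000)/(0.603·0.005))²·1000/2/1000 = 16.13 kPa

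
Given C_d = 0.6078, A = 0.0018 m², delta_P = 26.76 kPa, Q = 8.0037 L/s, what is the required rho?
Formula: Q = C_d A \sqrt{\frac{2 \Delta P}{\rho}}
Substituting knowns: 8.0037 = 0.6078·0.0018·√(2·(26.76·1000)/rho)·1000
Solving for rho: rho = 2·(26.76·1000)/((8.0037/1000)/(0.6078·0.0018))² = 1000 kg/m³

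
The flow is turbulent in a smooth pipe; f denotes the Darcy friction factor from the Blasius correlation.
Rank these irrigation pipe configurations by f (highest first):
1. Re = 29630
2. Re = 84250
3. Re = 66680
Case 1: f = 0.02409
Case 2: f = 0.01855
Case 3: f = 0.01966
Ranking (highest first): 1, 3, 2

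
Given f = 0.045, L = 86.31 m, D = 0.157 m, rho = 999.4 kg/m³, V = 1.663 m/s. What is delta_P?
Formula: \Delta P = f \frac{L}{D} \frac{\rho V^2}{2}
delta_P = 0.045·(86.31/0.157)·0.5·999.4·1.663²/1000 = 34.19 kPa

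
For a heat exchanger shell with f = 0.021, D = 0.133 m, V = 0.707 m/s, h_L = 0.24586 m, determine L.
Formula: h_L = f \frac{L}{D} \frac{V^2}{2g}
Substituting knowns: 0.24586 = 0.021·(L/0.133)·0.707²/(2·9.81)
Solving for L: L = 0.24586·2·9.81·0.133/(0.021·0.707²) = 61.12 m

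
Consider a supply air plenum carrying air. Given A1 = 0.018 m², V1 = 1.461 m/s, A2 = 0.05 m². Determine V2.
Formula: V_2 = \frac{A_1 V_1}{A_2}
V2 = 0.018·1.461/0.05 = 0.526 m/s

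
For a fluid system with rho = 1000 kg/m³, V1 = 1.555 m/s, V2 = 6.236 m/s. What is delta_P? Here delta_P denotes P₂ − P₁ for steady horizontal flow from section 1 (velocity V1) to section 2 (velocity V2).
Formula: \Delta P = \frac{1}{2} \rho (V_1^2 - V_2^2)
delta_P = 0.5·1000·(1.555² − 6.236²)/1000 = -18.23 kPa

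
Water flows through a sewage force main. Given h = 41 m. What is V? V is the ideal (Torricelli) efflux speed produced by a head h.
Formula: V = \sqrt{2 g h}
V = √(2·9.81·41) = 28.36 m/s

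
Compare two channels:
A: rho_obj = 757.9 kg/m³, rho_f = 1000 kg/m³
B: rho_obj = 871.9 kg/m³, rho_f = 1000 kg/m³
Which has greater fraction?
fraction(A) = 0.7579, fraction(B) = 0.8719. Answer: B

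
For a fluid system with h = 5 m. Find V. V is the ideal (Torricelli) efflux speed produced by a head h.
Formula: V = \sqrt{2 g h}
V = √(2·9.81·5) = 9.905 m/s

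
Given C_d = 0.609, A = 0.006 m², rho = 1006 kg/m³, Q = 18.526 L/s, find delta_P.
Formula: Q = C_d A \sqrt{\frac{2 \Delta P}{\rho}}
Substituting knowns: 18.526 = 0.609·0.006·√(2·(delta_P·1000)/1006)·1000
Solving for delta_P: delta_P = ((18.526/1000)/(0.609·0.006))²·1006/2/1000 = 12.93 kPa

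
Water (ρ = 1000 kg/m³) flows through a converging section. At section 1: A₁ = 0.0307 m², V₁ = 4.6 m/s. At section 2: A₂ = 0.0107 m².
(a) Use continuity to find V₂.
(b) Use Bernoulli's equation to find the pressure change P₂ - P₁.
(a) Continuity: A₁V₁=A₂V₂ -> V₂=A₁V₁/A₂=0.0307*4.6/0.0107=13.20 m/s
(b) Bernoulli: P₂-P₁=0.5*rho*(V₁^2-V₂^2)/1000=0.5*1000*(4.6^2-13.20^2)/1000=-76.54 kPa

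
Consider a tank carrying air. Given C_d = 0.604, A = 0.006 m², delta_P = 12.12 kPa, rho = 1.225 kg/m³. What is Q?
Formula: Q = C_d A \sqrt{\frac{2 \Delta P}{\rho}}
Q = 0.604·0.006·√(2·(12.12·1000)/1.225)·1000 = 509.8 L/s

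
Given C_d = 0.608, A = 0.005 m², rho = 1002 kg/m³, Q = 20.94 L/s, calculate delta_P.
Formula: Q = C_d A \sqrt{\frac{2 \Delta P}{\rho}}
Substituting knowns: 20.94 = 0.608·0.005·√(2·(delta_P·1000)/1002)·1000
Solving for delta_P: delta_P = ((20.94/1000)/(0.608·0.005))²·1002/2/1000 = 23.77 kPa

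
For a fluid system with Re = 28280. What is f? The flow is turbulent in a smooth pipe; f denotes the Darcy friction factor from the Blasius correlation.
Formula: f = \frac{0.316}{Re^{0.25}}
f = 0.316/28280^0.25 = 0.02437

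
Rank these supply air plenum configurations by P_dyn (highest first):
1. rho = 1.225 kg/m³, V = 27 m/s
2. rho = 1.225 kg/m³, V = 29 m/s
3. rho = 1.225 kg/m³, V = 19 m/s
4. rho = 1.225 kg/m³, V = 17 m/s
Case 1: P_dyn = 0.4465 kPa
Case 2: P_dyn = 0.5151 kPa
Case 3: P_dyn = 0.2211 kPa
Case 4: P_dyn = 0.177 kPa
Ranking (highest first): 2, 1, 3, 4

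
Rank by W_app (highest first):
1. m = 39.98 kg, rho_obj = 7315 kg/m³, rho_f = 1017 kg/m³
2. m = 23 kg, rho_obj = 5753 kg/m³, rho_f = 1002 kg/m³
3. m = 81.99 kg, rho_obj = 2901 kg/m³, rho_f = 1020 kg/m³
Case 1: W_app = 337.7 N
Case 2: W_app = 186.3 N
Case 3: W_app = 521.5 N
Ranking (highest first): 3, 1, 2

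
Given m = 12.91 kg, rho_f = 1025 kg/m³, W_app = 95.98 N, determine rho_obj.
Formula: W_{app} = mg\left(1 - \frac{\rho_f}{\rho_{obj}}\right)
Substituting knowns: 95.98 = 12.91·9.81·(1 − 1025/rho_obj)
Solving for rho_obj: rho_obj = 1025/(1 − 95.98/(12.91·9.81)) = 4233 kg/m³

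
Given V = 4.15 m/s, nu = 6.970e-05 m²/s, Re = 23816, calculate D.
Formula: Re = \frac{V D}{\nu}
Substituting knowns: 23816 = 4.15·D/6.970e-05
Solving for D: D = 23816·6.970e-05/4.15 = 0.4 m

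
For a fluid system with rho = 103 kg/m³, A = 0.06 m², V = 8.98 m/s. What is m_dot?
Formula: \dot{m} = \rho A V
m_dot = 103·0.06·8.98 = 55.5 kg/s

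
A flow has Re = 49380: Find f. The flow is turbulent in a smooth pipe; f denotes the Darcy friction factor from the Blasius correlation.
Formula: f = \frac{0.316}{Re^{0.25}}
f = 0.316/49380^0.25 = 0.0212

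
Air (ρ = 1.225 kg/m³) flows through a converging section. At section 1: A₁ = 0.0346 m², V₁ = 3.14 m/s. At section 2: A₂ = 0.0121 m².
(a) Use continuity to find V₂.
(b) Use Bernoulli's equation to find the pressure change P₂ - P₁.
(a) Continuity: A₁V₁=A₂V₂ -> V₂=A₁V₁/A₂=0.0346*3.14/0.0121=8.98 m/s
(b) Bernoulli: P₂-P₁=0.5*rho*(V₁^2-V₂^2)/1000=0.5*1.225*(3.14^2-8.98^2)/1000=-0.04335 kPa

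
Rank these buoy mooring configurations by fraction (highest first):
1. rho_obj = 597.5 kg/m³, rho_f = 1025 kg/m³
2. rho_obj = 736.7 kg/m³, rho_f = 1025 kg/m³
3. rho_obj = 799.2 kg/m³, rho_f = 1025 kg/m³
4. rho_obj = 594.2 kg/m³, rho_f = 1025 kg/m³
Case 1: fraction = 0.5829
Case 2: fraction = 0.7187
Case 3: fraction = 0.7797
Case 4: fraction = 0.5797
Ranking (highest first): 3, 2, 1, 4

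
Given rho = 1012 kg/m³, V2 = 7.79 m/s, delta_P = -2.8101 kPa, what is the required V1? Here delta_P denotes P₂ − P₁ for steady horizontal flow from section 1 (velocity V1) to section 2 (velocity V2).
Formula: \Delta P = \frac{1}{2} \rho (V_1^2 - V_2^2)
Substituting knowns: -2.8101 = 0.5·1012·(V1² − 7.79²)/1000
Solving for V1: V1 = √(7.79² + 2·(-2.8101·1000)/1012) = 7.425 m/s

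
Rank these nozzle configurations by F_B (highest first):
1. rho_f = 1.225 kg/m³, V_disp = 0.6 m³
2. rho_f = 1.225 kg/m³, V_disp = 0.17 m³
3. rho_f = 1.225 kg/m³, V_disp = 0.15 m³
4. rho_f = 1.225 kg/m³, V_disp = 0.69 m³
Case 1: F_B = 7.21 N
Case 2: F_B = 2.043 N
Case 3: F_B = 1.803 N
Case 4: F_B = 8.292 N
Ranking (highest first): 4, 1, 2, 3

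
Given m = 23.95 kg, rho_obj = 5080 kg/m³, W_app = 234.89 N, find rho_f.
Formula: W_{app} = mg\left(1 - \frac{\rho_f}{\rho_{obj}}\right)
Substituting knowns: 234.89 = 23.95·9.81·(1 − rho_f/5080)
Solving for rho_f: rho_f = 5080·(1 − 234.89/(23.95·9.81)) = 1.286 kg/m³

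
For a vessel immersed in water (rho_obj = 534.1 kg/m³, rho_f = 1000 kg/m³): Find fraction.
Formula: f_{sub} = \frac{\rho_{obj}}{\rho_f}
fraction = 534.1/1000 = 0.5341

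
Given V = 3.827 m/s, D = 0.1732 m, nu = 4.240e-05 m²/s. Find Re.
Formula: Re = \frac{V D}{\nu}
Re = 3.827·0.1732/4.240e-05 = 15633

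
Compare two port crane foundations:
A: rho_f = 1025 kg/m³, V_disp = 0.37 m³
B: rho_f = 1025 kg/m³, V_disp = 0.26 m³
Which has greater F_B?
F_B(A) = 3720 N, F_B(B) = 2614 N. Answer: A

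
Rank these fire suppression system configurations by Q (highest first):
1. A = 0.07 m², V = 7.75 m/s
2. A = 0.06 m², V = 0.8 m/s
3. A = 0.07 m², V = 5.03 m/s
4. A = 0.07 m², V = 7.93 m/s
Case 1: Q = 542.5 L/s
Case 2: Q = 48 L/s
Case 3: Q = 352.1 L/s
Case 4: Q = 555.1 L/s
Ranking (highest first): 4, 1, 3, 2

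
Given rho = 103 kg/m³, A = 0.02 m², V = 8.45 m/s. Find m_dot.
Formula: \dot{m} = \rho A V
m_dot = 103·0.02·8.45 = 17.41 kg/s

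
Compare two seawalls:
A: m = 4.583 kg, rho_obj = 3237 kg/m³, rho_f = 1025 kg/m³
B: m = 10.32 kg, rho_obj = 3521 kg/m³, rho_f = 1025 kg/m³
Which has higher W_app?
W_app(A) = 30.72 N, W_app(B) = 71.77 N. Answer: B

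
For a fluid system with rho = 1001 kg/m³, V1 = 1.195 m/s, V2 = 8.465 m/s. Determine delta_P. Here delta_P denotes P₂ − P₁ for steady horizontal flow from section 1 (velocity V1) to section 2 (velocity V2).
Formula: \Delta P = \frac{1}{2} \rho (V_1^2 - V_2^2)
delta_P = 0.5·1001·(1.195² − 8.465²)/1000 = -35.15 kPa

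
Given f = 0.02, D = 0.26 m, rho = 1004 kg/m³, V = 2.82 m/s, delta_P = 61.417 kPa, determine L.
Formula: \Delta P = f \frac{L}{D} \frac{\rho V^2}{2}
Substituting knowns: 61.417 = 0.02·(L/0.26)·0.5·1004·2.82²/1000
Solving for L: L = (61.417·1000)·0.26/(0.02·0.5·1004·2.82²) = 200 m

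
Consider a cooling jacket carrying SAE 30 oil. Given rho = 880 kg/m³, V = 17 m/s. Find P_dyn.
Formula: P_{dyn} = \frac{1}{2} \rho V^2
P_dyn = 0.5·880·17²/1000 = 127.2 kPa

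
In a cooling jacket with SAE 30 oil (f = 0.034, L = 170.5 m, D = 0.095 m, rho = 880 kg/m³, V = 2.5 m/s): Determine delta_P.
Formula: \Delta P = f \frac{L}{D} \frac{\rho V^2}{2}
delta_P = 0.034·(170.5/0.095)·0.5·880·2.5²/1000 = 167.8 kPa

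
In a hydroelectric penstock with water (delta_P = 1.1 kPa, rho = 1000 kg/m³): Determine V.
Formula: V = \sqrt{\frac{2 \Delta P}{\rho}}
V = √(2·(1.1·1000)/1000) = 1.483 m/s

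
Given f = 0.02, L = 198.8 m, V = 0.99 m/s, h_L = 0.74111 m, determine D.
Formula: h_L = f \frac{L}{D} \frac{V^2}{2g}
Substituting knowns: 0.74111 = 0.02·(198.8/D)·0.99²/(2·9.81)
Solving for D: D = 0.02·198.8·0.99²/(2·9.81·0.74111) = 0.268 m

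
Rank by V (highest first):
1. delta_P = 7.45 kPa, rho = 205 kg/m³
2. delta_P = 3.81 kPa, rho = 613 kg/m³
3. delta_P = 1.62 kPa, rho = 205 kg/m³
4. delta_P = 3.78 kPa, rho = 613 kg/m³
Case 1: V = 8.525 m/s
Case 2: V = 3.526 m/s
Case 3: V = 3.976 m/s
Case 4: V = 3.512 m/s
Ranking (highest first): 1, 3, 2, 4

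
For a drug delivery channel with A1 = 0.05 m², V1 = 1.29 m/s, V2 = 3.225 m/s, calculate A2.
Formula: V_2 = \frac{A_1 V_1}{A_2}
Substituting knowns: 3.225 = 0.05·1.29/A2
Solving for A2: A2 = 0.05·1.29/3.225 = 0.02 m²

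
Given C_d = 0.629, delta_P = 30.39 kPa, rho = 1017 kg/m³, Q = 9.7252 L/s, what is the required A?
Formula: Q = C_d A \sqrt{\frac{2 \Delta P}{\rho}}
Substituting knowns: 9.7252 = 0.629·A·√(2·(30.39·1000)/1017)·1000
Solving for A: A = (9.7252/1000)/(0.629·√(2·(30.39·1000)/1017)) = 0.002 m²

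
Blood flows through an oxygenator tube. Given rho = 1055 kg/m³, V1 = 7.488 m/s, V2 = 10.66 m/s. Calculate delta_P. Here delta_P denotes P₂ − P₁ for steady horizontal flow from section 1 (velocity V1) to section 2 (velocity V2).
Formula: \Delta P = \frac{1}{2} \rho (V_1^2 - V_2^2)
delta_P = 0.5·1055·(7.488² − 10.66²)/1000 = -30.37 kPa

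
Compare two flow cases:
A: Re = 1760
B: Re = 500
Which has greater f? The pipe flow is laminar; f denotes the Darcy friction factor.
f(A) = 0.03636, f(B) = 0.128. Answer: B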